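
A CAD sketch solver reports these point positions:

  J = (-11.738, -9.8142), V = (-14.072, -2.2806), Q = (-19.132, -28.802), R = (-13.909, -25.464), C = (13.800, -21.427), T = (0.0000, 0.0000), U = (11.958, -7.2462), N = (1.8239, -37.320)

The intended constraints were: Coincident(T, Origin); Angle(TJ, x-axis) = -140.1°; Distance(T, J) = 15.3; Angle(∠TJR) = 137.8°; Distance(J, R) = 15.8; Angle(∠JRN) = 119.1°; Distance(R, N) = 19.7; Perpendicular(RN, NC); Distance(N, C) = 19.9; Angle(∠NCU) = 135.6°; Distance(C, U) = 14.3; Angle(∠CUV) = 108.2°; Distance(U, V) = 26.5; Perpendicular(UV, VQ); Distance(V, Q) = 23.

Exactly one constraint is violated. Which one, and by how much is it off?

Distance(V, Q) = 23 — off by 4.00.

T = (0.00, 0.00) ✓; TJ at -140.1° ✓; |TJ| = 15.30 ✓; ∠TJR = 137.8° ✓; |JR| = 15.80 ✓; ∠JRN = 119.1° ✓; |RN| = 19.70 ✓; ∠(RN, NC) = 90.00° ✓; |NC| = 19.90 ✓; ∠NCU = 135.6° ✓; |CU| = 14.30 ✓; ∠CUV = 108.2° ✓; |UV| = 26.50 ✓; ∠(UV, VQ) = 90.00° ✓; |VQ| = 27.00 ✗.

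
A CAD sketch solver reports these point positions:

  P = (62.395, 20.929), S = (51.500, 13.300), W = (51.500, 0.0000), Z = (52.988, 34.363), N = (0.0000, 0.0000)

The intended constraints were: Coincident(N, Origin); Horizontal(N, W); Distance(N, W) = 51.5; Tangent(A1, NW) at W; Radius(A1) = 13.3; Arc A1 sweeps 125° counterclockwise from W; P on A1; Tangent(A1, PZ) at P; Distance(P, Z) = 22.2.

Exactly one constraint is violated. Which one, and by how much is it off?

Distance(P, Z) = 22.2 — off by 5.80.

N = (0.00, 0.00) ✓; N.y = 0.00, W.y = 0.00 ✓; |NW| = 51.50 ✓; ∠(SW, WN) = 90.00° ✓; |SW| = 13.30 ✓; bearing(S→P) − bearing(S→W) = 125.0° ✓; |SP| = 13.30 ✓; ∠(SP, PZ) = 90.00° ✓; |PZ| = 16.40 ✗.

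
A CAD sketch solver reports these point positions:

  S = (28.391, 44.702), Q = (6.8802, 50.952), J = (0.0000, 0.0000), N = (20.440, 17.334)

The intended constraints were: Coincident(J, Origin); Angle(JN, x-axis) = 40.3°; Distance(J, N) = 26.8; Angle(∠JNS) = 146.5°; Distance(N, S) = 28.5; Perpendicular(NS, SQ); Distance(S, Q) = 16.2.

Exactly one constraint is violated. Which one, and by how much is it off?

Distance(S, Q) = 16.2 — off by 6.20.

J = (0.00, 0.00) ✓; JN at 40.30° ✓; |JN| = 26.80 ✓; ∠JNS = 146.5° ✓; |NS| = 28.50 ✓; ∠(NS, SQ) = 90.00° ✓; |SQ| = 22.40 ✗.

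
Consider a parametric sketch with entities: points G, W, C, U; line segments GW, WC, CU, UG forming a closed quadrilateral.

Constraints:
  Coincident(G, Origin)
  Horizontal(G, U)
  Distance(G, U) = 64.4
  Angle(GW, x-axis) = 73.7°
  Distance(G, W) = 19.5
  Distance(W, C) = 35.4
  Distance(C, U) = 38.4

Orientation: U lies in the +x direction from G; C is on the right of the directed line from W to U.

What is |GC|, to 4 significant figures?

28.68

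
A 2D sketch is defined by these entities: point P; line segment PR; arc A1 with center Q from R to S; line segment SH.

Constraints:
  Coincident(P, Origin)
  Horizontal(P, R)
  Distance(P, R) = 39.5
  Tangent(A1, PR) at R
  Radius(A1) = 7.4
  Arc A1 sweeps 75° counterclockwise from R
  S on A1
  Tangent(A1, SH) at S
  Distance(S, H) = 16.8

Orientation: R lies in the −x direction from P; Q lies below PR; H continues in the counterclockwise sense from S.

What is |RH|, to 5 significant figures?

24.568

On A1, R sits at bearing 90° from Q; a 75° counterclockwise sweep puts S at bearing 165°, so S = Q + 7.4·(cos 165°, sin 165°) = (-46.648, -5.4847). The tangent condition forces QS to be normal to SH, so SH runs along (−sin 165°, cos 165°); with |SH| = 16.8, H = (-50.996, -21.712). Then |RH| = |H − R| = 24.568.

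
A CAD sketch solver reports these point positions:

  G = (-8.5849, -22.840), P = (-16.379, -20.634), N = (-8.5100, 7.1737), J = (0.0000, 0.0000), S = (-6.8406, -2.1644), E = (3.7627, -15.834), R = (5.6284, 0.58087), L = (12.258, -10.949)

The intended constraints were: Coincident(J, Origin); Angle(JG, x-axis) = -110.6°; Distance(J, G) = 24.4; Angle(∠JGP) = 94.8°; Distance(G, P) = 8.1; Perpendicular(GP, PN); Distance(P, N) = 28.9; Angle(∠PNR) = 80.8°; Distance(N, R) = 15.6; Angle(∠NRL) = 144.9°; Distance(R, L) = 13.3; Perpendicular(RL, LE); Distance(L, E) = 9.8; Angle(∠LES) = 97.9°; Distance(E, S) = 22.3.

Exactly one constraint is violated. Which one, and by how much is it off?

Distance(E, S) = 22.3 — off by 5.00.

J = (0.00, 0.00) ✓; JG at -110.6° ✓; |JG| = 24.40 ✓; ∠JGP = 94.80° ✓; |GP| = 8.100 ✓; ∠(GP, PN) = 90.00° ✓; |PN| = 28.90 ✓; ∠PNR = 80.80° ✓; |NR| = 15.60 ✓; ∠NRL = 144.9° ✓; |RL| = 13.30 ✓; ∠(RL, LE) = 90.00° ✓; |LE| = 9.800 ✓; ∠LES = 97.90° ✓; |ES| = 17.30 ✗.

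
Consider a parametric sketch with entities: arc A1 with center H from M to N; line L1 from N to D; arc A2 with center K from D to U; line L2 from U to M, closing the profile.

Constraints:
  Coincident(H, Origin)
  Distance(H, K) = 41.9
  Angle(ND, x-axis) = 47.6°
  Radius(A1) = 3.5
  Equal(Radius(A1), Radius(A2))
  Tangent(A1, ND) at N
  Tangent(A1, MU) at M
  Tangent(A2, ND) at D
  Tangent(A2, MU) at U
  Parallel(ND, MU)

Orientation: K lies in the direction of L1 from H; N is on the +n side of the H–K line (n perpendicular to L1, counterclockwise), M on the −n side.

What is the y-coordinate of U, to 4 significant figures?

28.58

Tangency of A1 to both parallel lines with radius 3.5 puts N and M at H ± 3.5·n: N = (-2.585, 2.360), M = (2.585, -2.360). Equal radii place D and U the same way about K: D = K + 3.5·n = (25.67, 33.30), U = K − 3.5·n = (30.84, 28.58). So U.y = 28.58.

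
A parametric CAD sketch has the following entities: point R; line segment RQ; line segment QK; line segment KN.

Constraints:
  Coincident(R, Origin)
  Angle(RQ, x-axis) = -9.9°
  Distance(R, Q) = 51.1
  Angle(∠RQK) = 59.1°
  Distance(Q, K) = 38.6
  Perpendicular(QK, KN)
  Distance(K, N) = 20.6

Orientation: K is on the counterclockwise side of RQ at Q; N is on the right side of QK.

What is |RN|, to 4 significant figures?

65.62

∠RQK = 59.1°, so QK runs at -9.9° + (180° − 59.1°) = 111.0° from the x-axis; with |QK| = 38.6, K = Q + 38.6·(cos 111.0°, sin 111.0°) = (36.51, 27.25). QK ⟂ KN; with |KN| = 20.6 on the right of QK, N = K + 20.6·(0.9336, 0.3584) = (55.74, 34.63). Then |RN| = |N − R| = 65.62.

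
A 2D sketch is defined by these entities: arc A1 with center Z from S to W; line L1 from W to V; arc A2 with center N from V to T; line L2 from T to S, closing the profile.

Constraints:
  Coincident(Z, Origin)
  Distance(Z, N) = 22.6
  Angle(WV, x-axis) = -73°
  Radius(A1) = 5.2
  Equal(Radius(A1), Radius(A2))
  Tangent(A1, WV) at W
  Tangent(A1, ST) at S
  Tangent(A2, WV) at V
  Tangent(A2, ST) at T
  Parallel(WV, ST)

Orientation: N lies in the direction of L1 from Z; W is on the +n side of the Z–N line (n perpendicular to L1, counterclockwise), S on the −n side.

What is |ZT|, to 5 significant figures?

23.191

The slot axis is L1's direction at -73.0°, so u = (cos -73.0°, sin -73.0°) = (0.29237, -0.95630) and n = (−sin -73.0°, cos -73.0°) = (0.95630, 0.29237). Z is at the origin and N lies 22.6 along u from Z, so N = 22.6·u = (6.6076, -21.612). Tangency of A1 to both parallel lines with radius 5.2 puts W and S at Z ± 5.2·n: W = (4.9728, 1.5203), S = (-4.9728, -1.5203). Equal radii place V and T the same way about N: V = N + 5.2·n = (11.580, -20.092), T = N − 5.2·n = (1.6348, -23.133). Then |ZT| = |T − Z| = 23.191.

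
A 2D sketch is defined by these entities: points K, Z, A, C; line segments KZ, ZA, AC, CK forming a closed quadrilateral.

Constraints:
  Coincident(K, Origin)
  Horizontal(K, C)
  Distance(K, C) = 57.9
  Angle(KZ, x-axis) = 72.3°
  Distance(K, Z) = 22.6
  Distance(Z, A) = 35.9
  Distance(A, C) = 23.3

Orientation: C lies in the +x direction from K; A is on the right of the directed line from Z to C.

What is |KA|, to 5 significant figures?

34.654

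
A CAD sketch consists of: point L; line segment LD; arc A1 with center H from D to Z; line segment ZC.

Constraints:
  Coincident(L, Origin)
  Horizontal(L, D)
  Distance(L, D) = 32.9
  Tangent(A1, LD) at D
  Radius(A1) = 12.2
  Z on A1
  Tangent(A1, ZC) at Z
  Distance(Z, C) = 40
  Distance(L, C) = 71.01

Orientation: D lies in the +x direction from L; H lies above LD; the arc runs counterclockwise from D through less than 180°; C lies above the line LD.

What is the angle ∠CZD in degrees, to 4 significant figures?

138.7°

Checks: L = (0.00, 0.00) ✓; |HZ| = 12.20 ✓; ∠(HZ, ZC) = 90.00° ✓; |ZC| = 40.00 ✓; |LC| = 71.01 ✓.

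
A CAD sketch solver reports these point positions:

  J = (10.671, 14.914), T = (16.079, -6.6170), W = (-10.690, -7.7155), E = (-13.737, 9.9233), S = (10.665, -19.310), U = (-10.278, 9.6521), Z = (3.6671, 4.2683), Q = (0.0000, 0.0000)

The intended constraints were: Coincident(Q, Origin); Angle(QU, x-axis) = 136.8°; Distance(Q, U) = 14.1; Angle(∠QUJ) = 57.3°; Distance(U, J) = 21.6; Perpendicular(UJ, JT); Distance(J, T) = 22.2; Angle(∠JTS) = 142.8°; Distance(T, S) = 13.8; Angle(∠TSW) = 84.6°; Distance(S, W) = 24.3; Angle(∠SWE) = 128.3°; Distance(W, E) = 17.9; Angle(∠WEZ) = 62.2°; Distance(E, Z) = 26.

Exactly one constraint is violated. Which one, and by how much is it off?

Distance(E, Z) = 26 — off by 7.70.

Q = (0.00, 0.00) ✓; QU at 136.8° ✓; |QU| = 14.10 ✓; ∠QUJ = 57.30° ✓; |UJ| = 21.60 ✓; ∠(UJ, JT) = 90.00° ✓; |JT| = 22.20 ✓; ∠JTS = 142.8° ✓; |TS| = 13.80 ✓; ∠TSW = 84.60° ✓; |SW| = 24.30 ✓; ∠SWE = 128.3° ✓; |WE| = 17.90 ✓; ∠WEZ = 62.20° ✓; |EZ| = 18.30 ✗.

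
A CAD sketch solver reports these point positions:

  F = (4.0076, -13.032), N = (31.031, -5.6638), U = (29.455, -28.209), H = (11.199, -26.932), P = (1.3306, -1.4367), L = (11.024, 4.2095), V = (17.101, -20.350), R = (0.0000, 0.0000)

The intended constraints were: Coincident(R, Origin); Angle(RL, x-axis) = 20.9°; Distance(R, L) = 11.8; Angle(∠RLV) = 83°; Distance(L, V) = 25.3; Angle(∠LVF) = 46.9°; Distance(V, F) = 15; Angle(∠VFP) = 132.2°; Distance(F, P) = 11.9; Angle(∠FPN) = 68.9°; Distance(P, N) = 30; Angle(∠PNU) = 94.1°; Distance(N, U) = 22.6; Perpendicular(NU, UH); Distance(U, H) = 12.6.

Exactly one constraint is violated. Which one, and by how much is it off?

Distance(U, H) = 12.6 — off by 5.70.

R = (0.00, 0.00) ✓; RL at 20.90° ✓; |RL| = 11.80 ✓; ∠RLV = 83.00° ✓; |LV| = 25.30 ✓; ∠LVF = 46.90° ✓; |VF| = 15.00 ✓; ∠VFP = 132.2° ✓; |FP| = 11.90 ✓; ∠FPN = 68.90° ✓; |PN| = 30.00 ✓; ∠PNU = 94.10° ✓; |NU| = 22.60 ✓; ∠(NU, UH) = 90.00° ✓; |UH| = 18.30 ✗.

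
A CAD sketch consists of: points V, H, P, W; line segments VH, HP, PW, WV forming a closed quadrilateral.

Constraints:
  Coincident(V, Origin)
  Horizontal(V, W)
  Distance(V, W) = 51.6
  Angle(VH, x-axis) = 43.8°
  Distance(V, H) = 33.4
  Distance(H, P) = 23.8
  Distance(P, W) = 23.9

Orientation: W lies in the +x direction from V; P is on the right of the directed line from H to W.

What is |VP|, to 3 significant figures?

27.7

V is at the origin; VW is horizontal with |VW| = 51.6 and W in +x, so W = (51.6, 0). VH runs at 43.8° with |VH| = 33.4, so H = (24.1, 23.1). P is determined by |HP| = 23.8 and |PW| = 23.9 together: it lies at the intersection of circle(H, 23.8) and circle(W, 23.9). With |HW| = 35.9, the foot of the radical line on HW is 17.9 from H and the perpendicular offset is √(23.8² − 17.9²) = 15.7. Taking the right-of-HW solution: P = (27.7, -0.409).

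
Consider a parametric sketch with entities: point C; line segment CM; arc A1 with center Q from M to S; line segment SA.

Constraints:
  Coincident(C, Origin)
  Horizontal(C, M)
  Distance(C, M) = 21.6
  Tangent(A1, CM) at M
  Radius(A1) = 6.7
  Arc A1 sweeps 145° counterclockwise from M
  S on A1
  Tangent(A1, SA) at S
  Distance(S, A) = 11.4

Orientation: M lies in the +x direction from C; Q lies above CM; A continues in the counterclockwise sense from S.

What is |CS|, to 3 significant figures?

28.2

C is at the origin; C and M share the same y with |CM| = 21.6 and M on the +x side, so M = (21.6, 0.00). Since A1 is tangent to CM there, QM ⟂ CM, so Q = M + (0, 6.7) = (21.6, 6.70). On A1, M sits at bearing -90° from Q; a 145° counterclockwise sweep puts S at bearing 55°, so S = Q + 6.7·(cos 55°, sin 55°) = (25.4, 12.2). Then |CS| = |S − C| = 28.2.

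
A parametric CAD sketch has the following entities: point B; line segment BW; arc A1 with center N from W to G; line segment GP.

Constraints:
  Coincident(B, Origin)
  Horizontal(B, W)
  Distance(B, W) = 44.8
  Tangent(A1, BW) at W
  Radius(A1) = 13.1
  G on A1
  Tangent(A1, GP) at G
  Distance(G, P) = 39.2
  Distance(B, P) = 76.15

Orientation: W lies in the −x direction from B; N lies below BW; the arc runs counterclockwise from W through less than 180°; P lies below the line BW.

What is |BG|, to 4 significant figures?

59.58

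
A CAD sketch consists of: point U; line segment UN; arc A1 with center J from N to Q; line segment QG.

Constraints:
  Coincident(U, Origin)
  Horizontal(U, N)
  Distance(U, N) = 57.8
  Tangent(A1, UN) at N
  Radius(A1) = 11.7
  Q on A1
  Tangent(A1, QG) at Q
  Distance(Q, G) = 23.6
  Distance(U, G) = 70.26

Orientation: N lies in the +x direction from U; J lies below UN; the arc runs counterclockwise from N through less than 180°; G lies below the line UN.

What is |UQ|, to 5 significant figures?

50.668

U is at the origin; UN is horizontal with |UN| = 57.8 and N on the +x side, so N = (57.800, 0.0000). Since A1 is tangent to UN there, JN ⟂ UN, so J = N + (0, -11.7) = (57.800, -11.700). Since JQ ⟂ QG (tangency), |JG| = √(11.7² + 23.6²) = 26.341 regardless of where Q sits on A1. So G lies on both circle(U, 70.26) and circle(J, 26.341); the below-UN intersection is G = (59.091, -38.009). Q is the foot of the tangent from G: Q = (47.585, -17.404).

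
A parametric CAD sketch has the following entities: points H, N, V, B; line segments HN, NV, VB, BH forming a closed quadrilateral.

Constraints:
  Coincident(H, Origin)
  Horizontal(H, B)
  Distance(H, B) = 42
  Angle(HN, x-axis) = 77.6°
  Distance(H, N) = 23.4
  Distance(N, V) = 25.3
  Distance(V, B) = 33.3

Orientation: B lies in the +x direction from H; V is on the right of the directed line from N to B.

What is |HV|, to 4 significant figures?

9.034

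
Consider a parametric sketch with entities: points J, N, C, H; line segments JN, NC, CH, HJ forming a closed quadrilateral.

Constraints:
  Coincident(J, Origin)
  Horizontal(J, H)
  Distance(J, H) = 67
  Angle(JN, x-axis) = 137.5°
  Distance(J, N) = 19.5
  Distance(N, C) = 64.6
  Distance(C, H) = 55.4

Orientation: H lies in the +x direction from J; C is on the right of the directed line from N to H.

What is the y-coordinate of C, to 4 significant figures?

-37.26

Checks: J = (0.00, 0.00) ✓; |NC| = 64.60 ✓; |CH| = 55.40 ✓.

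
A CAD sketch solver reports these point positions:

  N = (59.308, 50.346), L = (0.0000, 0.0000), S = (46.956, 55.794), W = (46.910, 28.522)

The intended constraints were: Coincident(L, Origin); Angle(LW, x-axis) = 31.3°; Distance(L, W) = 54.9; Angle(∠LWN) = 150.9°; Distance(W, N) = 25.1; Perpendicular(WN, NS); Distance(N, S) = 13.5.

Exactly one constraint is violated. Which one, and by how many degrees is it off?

Perpendicular(WN, NS) — off by 5.80°.

L = (0.00, 0.00) ✓; LW at 31.30° ✓; |LW| = 54.90 ✓; ∠LWN = 150.9° ✓; |WN| = 25.10 ✓; ∠(WN, NS) = 95.80° ✗; |NS| = 13.50 ✓.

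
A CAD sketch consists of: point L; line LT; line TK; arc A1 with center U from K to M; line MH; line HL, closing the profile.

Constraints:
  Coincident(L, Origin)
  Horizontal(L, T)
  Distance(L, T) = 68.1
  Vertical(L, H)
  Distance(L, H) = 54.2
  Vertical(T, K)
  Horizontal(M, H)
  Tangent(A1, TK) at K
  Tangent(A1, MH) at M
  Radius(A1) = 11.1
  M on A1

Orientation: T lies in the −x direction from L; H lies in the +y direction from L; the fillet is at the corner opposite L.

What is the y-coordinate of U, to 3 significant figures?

43.1

L and H share the same x with |LH| = 54.2 and H on the +y side, so H = (0.00, 54.2). The virtual corner opposite L is at (-68.1, 54.2). A1 meets TK tangentially, so UK is at right angles to TK and since A1 is tangent to MH there, UM ⟂ MH, with radius 11.1, so the center U sits 11.1 in from both sides at U = (-57.0, 43.1). So U.y = 43.1.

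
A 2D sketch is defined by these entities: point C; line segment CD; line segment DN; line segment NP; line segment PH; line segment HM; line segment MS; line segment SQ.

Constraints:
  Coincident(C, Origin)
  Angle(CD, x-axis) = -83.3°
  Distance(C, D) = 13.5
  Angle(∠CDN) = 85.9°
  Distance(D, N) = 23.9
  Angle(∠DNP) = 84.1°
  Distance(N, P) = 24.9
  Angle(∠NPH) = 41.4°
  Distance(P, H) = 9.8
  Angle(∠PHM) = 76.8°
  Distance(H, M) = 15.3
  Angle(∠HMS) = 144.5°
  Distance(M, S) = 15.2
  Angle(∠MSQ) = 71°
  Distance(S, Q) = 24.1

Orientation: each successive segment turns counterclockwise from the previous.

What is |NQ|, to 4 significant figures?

35.72

C is at the origin; CD runs at -83.3° with length 13.5, so D = (1.575, -13.41). ∠CDN = 85.9° gives DN at 10.80° from the x-axis; with |DN| = 23.9, N = (25.05, -8.929). ∠DNP = 84.1° gives NP at 106.7° from the x-axis; with |NP| = 24.9, P = (17.90, 14.92). ∠NPH = 41.4° gives PH at -114.7° from the x-axis; with |PH| = 9.8, H = (13.80, 6.017). ∠PHM = 76.8° gives HM at -11.50° from the x-axis; with |HM| = 15.3, M = (28.79, 2.967). ∠HMS = 144.5° gives MS at 24.00° from the x-axis; with |MS| = 15.2, S = (42.68, 9.149). ∠MSQ = 71.0° gives SQ at 133.0° from the x-axis; with |SQ| = 24.1, Q = (26.24, 26.77). Then |NQ| = |Q − N| = 35.72.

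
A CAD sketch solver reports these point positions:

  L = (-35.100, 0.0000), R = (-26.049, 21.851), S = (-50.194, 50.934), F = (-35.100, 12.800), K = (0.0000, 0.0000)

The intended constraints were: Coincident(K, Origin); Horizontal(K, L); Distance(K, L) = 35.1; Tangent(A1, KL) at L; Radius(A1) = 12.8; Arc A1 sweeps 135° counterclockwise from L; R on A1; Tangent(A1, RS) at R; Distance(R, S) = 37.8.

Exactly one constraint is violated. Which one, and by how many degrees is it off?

Tangent(A1, RS) at R — off by 5.30°.

K = (0.00, 0.00) ✓; K.y = 0.00, L.y = 0.00 ✓; |KL| = 35.10 ✓; ∠(FL, LK) = 90.00° ✓; |FL| = 12.80 ✓; bearing(F→R) − bearing(F→L) = 135.0° ✓; |FR| = 12.80 ✓; ∠(FR, RS) = 95.30° ✗; |RS| = 37.80 ✓.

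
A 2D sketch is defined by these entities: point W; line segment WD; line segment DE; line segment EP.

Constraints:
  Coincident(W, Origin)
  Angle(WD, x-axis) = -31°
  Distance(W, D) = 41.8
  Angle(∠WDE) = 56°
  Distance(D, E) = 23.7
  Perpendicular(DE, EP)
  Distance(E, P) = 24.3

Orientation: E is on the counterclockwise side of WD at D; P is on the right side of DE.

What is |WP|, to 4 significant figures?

58.95

∠WDE = 56.0°, so DE runs at -31.0° + (180° − 56.0°) = 93.00° from the x-axis; with |DE| = 23.7, E = D + 23.7·(cos 93.00°, sin 93.00°) = (34.59, 2.139). The perpendicularity gives EP at right angles to DE; with |EP| = 24.3 on the right of DE, P = E + 24.3·(0.9986, 0.05234) = (58.86, 3.411). Then |WP| = |P − W| = 58.95.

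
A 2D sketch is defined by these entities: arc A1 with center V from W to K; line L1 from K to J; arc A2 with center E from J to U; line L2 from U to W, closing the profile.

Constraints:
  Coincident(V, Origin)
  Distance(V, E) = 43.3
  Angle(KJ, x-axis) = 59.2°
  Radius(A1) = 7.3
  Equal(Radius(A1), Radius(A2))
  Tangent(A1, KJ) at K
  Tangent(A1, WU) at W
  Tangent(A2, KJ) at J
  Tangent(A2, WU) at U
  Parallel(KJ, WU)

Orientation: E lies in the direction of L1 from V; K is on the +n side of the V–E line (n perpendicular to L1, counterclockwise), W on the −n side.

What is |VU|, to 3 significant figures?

43.9

Tangency of A1 to both parallel lines with radius 7.3 puts K and W at V ± 7.3·n: K = (-6.27, 3.74), W = (6.27, -3.74). Equal radii place J and U the same way about E: J = E + 7.3·n = (15.9, 40.9), U = E − 7.3·n = (28.4, 33.5). Then |VU| = |U − V| = 43.9.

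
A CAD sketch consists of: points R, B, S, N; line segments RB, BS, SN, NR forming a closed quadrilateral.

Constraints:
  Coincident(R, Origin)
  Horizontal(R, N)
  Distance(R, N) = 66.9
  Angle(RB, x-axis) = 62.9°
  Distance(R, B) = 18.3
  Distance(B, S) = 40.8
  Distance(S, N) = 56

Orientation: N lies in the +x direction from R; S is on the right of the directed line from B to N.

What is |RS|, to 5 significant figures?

28.738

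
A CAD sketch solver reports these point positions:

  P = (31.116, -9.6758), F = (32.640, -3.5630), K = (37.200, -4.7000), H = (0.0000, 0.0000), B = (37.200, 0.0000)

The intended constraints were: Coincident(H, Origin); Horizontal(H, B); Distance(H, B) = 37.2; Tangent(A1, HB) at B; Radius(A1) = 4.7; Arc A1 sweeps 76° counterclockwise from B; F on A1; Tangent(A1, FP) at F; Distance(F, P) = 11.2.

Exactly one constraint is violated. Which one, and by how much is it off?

Distance(F, P) = 11.2 — off by 4.90.

H = (0.00, 0.00) ✓; H.y = 0.00, B.y = 0.00 ✓; |HB| = 37.20 ✓; ∠(KB, BH) = 90.00° ✓; |KB| = 4.700 ✓; bearing(K→F) − bearing(K→B) = 76.00° ✓; |KF| = 4.700 ✓; ∠(KF, FP) = 90.00° ✓; |FP| = 6.300 ✗.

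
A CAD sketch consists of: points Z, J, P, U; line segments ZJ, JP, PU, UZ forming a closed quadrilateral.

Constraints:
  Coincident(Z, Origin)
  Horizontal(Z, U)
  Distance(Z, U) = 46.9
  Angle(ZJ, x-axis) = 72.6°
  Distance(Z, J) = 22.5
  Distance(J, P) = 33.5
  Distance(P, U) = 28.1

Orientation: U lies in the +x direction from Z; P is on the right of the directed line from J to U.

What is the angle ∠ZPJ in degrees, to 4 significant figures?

41.83°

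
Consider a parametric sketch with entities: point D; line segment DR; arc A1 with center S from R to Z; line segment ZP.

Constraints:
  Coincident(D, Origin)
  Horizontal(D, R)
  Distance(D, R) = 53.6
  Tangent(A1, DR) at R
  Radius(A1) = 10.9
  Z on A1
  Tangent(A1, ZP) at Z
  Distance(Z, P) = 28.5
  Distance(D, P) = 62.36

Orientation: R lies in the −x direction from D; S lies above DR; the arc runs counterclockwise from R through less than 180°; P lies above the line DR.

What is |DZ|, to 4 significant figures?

44.64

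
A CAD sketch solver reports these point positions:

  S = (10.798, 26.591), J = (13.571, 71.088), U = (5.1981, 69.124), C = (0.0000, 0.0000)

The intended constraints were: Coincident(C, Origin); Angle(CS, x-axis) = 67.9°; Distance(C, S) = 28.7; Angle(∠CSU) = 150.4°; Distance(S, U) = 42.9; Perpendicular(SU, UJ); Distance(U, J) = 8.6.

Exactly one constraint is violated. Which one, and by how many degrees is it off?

Perpendicular(SU, UJ) — off by 5.70°.

C = (0.00, 0.00) ✓; CS at 67.90° ✓; |CS| = 28.70 ✓; ∠CSU = 150.4° ✓; |SU| = 42.90 ✓; ∠(SU, UJ) = 84.30° ✗; |UJ| = 8.600 ✓.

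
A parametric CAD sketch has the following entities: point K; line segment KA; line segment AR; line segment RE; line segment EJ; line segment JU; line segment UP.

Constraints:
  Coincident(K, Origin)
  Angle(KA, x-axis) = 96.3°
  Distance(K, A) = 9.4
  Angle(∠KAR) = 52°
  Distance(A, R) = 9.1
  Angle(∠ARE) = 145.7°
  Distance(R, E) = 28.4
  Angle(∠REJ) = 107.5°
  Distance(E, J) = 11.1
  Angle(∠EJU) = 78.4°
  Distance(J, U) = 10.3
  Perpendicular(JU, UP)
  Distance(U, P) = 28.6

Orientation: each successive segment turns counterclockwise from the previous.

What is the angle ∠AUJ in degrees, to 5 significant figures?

161.44°

K is at the origin; KA runs at 96.3° with length 9.4, so A = (-1.0315, 9.3432). ∠KAR = 52.0° gives AR at -135.70° from the x-axis; with |AR| = 9.1, R = (-7.5443, 2.9877). ∠ARE = 145.7° gives RE at -101.40° from the x-axis; with |RE| = 28.4, E = (-13.158, -24.852). ∠REJ = 107.5° gives EJ at -28.900° from the x-axis; with |EJ| = 11.1, J = (-3.4401, -30.216). ∠EJU = 78.4° gives JU at 72.700° from the x-axis; with |JU| = 10.3, U = (-0.37716, -20.382). Then cos ∠AUJ = UA·UJ / (|UA||UJ|), giving 161.44°.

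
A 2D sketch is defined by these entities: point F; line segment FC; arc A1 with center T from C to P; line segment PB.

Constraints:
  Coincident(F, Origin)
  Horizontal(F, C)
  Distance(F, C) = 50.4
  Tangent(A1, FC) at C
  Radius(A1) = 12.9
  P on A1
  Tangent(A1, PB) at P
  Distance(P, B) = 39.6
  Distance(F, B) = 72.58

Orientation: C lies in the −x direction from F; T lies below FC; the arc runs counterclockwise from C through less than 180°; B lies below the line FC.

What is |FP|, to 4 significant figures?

64.85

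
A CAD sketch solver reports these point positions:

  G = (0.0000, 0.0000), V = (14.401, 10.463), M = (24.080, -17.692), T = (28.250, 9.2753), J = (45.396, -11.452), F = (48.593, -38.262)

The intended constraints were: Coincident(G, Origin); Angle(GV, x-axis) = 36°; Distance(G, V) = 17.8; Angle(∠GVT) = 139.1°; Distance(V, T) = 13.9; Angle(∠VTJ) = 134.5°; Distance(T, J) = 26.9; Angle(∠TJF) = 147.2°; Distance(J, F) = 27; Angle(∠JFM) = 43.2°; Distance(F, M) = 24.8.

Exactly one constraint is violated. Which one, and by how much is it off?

Distance(F, M) = 24.8 — off by 7.20.

G = (0.00, 0.00) ✓; GV at 36.00° ✓; |GV| = 17.80 ✓; ∠GVT = 139.1° ✓; |VT| = 13.90 ✓; ∠VTJ = 134.5° ✓; |TJ| = 26.90 ✓; ∠TJF = 147.2° ✓; |JF| = 27.00 ✓; ∠JFM = 43.20° ✓; |FM| = 32.00 ✗.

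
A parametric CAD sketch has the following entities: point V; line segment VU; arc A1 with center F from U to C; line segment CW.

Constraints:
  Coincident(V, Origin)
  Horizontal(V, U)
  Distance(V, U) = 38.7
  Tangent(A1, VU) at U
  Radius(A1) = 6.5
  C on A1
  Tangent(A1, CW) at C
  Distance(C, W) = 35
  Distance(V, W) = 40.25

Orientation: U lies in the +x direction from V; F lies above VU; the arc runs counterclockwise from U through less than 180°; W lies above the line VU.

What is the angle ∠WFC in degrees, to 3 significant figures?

79.5°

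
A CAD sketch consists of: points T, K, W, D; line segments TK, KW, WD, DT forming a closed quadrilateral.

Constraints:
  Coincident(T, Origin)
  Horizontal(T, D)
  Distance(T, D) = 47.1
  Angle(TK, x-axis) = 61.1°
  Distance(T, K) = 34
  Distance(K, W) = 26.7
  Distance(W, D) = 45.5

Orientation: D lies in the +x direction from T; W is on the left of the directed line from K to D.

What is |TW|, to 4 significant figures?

59.03

T is at the origin; TD is horizontal with |TD| = 47.1 and D in +x, so D = (47.1, 0). TK runs at 61.1° with |TK| = 34.0, so K = (16.43, 29.77). W is determined by |KW| = 26.7 and |WD| = 45.5 together: it lies at the intersection of circle(K, 26.7) and circle(D, 45.5). With |KD| = 42.74, the foot of the radical line on KD is 5.489 from K and the perpendicular offset is √(26.7² − 5.489²) = 26.13. Taking the left-of-KD solution: W = (38.57, 44.69).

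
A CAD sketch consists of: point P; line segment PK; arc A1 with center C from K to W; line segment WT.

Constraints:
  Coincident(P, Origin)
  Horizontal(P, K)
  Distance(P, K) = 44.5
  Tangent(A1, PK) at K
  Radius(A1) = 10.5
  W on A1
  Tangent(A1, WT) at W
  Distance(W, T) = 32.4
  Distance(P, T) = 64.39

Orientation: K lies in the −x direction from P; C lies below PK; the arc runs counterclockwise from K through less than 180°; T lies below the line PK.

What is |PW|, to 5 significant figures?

56.220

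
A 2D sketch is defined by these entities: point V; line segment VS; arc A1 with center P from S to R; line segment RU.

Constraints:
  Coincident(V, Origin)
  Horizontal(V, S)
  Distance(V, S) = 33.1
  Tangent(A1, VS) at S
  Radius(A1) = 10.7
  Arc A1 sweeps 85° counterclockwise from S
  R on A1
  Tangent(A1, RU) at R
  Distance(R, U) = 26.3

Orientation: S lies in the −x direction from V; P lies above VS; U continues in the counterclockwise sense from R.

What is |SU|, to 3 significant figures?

38.2

V is at the origin; VS is horizontal with |VS| = 33.1 and S on the −x side, so S = (-33.1, 0.00). A1 meets VS tangentially, so PS is at right angles to VS, so P = S + (0, 10.7) = (-33.1, 10.7). On A1, S sits at bearing -90° from P; an 85° counterclockwise sweep puts R at bearing -5°, so R = P + 10.7·(cos -5°, sin -5°) = (-22.4, 9.77). The tangent condition forces PR to be normal to RU, so RU runs along (−sin -5°, cos -5°); with |RU| = 26.3, U = (-20.1, 36.0). Then |SU| = |U − S| = 38.2.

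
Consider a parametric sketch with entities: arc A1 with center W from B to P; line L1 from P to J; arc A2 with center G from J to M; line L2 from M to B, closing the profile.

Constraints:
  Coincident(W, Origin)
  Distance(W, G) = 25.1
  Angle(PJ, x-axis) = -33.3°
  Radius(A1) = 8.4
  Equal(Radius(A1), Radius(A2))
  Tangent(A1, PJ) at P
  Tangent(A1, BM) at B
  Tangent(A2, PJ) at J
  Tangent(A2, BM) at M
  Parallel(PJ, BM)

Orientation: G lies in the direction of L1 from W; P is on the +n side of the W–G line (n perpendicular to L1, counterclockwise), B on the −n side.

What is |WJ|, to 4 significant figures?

26.47

The slot axis is L1's direction at -33.3°, so u = (cos -33.3°, sin -33.3°) = (0.8358, -0.5490) and n = (−sin -33.3°, cos -33.3°) = (0.5490, 0.8358). W is at the origin and G lies 25.1 along u from W, so G = 25.1·u = (20.98, -13.78). Tangency of A1 to both parallel lines with radius 8.4 puts P and B at W ± 8.4·n: P = (4.612, 7.021), B = (-4.612, -7.021). Equal radii place J and M the same way about G: J = G + 8.4·n = (25.59, -6.760), M = G − 8.4·n = (16.37, -20.80). Then |WJ| = |J − W| = 26.47.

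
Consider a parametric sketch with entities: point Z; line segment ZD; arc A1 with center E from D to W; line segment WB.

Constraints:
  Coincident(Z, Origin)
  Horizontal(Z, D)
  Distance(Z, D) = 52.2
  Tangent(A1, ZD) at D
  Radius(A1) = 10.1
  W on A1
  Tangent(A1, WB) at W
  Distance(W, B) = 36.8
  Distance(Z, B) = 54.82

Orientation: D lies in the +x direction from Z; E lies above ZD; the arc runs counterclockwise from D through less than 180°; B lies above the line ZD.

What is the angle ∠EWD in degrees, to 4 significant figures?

22.67°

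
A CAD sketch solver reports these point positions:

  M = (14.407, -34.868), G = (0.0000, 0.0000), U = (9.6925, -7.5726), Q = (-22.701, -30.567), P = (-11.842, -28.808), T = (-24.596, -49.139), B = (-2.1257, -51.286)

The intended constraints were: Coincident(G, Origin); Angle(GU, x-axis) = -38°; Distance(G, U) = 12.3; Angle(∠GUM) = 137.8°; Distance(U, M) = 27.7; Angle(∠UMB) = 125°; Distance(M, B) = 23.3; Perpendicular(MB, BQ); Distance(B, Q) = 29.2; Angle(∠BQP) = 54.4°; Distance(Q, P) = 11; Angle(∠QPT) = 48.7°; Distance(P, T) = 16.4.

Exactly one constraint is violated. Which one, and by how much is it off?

Distance(P, T) = 16.4 — off by 7.60.

G = (0.00, 0.00) ✓; GU at -38.00° ✓; |GU| = 12.30 ✓; ∠GUM = 137.8° ✓; |UM| = 27.70 ✓; ∠UMB = 125.0° ✓; |MB| = 23.30 ✓; ∠(MB, BQ) = 90.00° ✓; |BQ| = 29.20 ✓; ∠BQP = 54.40° ✓; |QP| = 11.00 ✓; ∠QPT = 48.70° ✓; |PT| = 24.00 ✗.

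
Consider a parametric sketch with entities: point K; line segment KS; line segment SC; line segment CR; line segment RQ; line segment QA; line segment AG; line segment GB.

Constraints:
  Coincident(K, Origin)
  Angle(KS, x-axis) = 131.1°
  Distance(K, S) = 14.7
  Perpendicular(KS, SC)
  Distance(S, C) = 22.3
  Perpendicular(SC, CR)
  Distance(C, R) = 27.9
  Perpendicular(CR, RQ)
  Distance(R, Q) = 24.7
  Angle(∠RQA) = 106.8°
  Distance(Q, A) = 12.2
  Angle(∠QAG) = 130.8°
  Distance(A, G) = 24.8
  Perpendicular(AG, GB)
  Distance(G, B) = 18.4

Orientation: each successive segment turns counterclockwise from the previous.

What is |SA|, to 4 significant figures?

17.27

The perpendicularity gives RQ at right angles to CR, so RQ runs at 41.10°; with |RQ| = 24.7, Q = (10.49, -8.369). ∠RQA = 106.8° gives QA at 114.3° from the x-axis; with |QA| = 12.2, A = (5.465, 2.750). Then |SA| = |A − S| = 17.27.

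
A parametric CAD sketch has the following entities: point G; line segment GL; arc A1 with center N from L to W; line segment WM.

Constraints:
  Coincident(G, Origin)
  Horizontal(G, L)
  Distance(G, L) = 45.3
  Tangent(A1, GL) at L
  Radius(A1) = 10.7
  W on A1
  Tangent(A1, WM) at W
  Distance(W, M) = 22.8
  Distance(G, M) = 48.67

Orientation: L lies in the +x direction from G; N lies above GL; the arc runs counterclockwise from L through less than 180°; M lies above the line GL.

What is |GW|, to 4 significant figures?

55.58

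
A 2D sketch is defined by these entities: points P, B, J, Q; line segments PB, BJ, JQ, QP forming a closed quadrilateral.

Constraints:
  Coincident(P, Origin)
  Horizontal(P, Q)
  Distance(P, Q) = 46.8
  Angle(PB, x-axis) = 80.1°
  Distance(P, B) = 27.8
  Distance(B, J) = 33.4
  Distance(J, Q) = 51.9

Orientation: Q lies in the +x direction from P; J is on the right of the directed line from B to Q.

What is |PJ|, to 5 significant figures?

6.7062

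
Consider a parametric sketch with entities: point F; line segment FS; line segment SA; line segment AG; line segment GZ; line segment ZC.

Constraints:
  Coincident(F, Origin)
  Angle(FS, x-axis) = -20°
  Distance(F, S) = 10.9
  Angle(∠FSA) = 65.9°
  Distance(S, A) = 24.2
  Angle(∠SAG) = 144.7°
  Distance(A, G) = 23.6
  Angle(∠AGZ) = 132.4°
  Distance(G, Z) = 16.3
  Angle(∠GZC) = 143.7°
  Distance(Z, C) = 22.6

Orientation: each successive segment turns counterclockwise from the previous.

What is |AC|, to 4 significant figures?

50.59

∠AGZ = 132.4° gives GZ at 177.0° from the x-axis; with |GZ| = 16.3, Z = (-22.74, 39.50). ∠GZC = 143.7° gives ZC at -146.7° from the x-axis; with |ZC| = 22.6, C = (-41.63, 27.09). Then |AC| = |C − A| = 50.59.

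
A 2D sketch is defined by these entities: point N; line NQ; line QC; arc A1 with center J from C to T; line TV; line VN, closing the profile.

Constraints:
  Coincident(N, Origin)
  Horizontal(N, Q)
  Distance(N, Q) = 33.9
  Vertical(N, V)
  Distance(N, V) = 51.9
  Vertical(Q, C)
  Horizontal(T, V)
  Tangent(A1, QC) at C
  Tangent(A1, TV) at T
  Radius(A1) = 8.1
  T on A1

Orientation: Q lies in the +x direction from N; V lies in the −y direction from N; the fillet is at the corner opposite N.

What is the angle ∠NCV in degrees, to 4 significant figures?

65.70°

N is at the origin; NQ is horizontal with |NQ| = 33.9 and Q on the +x side, so Q = (33.90, 0.000). N and V share the same x with |NV| = 51.9 and V on the −y side, so V = (0.000, -51.90). The virtual corner opposite N is at (33.90, -51.90). A1 meets QC tangentially, so JC is at right angles to QC and since A1 is tangent to TV there, JT ⟂ TV, with radius 8.1, so the center J sits 8.1 in from both sides at J = (25.80, -43.80). That places the tangent points at C = (33.90, -43.80) on QC and T = (25.80, -51.90) on TV. Then cos ∠NCV = CN·CV / (|CN||CV|), giving 65.70°.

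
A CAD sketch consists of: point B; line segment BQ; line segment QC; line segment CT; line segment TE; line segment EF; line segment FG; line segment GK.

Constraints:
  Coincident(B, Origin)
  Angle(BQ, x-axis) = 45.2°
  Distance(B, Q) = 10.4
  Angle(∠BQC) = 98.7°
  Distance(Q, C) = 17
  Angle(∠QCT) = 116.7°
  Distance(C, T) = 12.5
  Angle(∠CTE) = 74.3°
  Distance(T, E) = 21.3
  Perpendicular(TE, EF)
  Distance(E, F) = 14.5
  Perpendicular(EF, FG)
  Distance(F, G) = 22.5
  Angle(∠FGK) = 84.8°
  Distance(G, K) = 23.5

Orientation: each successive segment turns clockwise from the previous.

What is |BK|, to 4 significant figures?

26.83

EF ⟂ FG, so FG runs at -25.10°; with |FG| = 22.5, G = (26.26, -2.347). ∠FGK = 84.8° gives GK at -120.3° from the x-axis; with |GK| = 23.5, K = (14.40, -22.64). Then |BK| = |K − B| = 26.83.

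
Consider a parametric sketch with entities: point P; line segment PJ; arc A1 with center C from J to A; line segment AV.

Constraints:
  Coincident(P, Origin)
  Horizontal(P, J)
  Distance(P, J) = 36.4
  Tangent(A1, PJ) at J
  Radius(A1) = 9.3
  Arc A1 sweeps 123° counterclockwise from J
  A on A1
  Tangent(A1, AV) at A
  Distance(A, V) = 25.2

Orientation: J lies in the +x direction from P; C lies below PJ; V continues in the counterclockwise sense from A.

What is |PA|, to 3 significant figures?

32.0

P is at the origin; PJ is horizontal with |PJ| = 36.4 and J on the +x side, so J = (36.4, 0.00). A1 meets PJ tangentially, so CJ is at right angles to PJ, so C = J + (0, -9.3) = (36.4, -9.30). On A1, J sits at bearing 90° from C; a 123° counterclockwise sweep puts A at bearing 213°, so A = C + 9.3·(cos 213°, sin 213°) = (28.6, -14.4). Then |PA| = |A − P| = 32.0.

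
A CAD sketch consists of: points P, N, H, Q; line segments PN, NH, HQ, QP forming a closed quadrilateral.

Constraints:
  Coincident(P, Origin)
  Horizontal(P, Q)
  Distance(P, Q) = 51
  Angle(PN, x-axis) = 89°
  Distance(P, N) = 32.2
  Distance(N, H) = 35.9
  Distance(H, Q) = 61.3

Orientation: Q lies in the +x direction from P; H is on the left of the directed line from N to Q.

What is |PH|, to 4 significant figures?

62.58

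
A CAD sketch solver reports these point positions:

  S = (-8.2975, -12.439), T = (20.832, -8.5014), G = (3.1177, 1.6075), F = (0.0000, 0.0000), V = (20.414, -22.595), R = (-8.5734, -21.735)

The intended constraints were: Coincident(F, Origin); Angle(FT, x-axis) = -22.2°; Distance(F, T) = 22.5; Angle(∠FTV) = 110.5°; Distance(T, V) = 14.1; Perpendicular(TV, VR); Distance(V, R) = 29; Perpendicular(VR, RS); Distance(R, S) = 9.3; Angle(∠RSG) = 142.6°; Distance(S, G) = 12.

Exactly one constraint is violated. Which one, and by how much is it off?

Distance(S, G) = 12 — off by 6.10.

F = (0.00, 0.00) ✓; FT at -22.20° ✓; |FT| = 22.50 ✓; ∠FTV = 110.5° ✓; |TV| = 14.10 ✓; ∠(TV, VR) = 90.00° ✓; |VR| = 29.00 ✓; ∠(VR, RS) = 90.00° ✓; |RS| = 9.300 ✓; ∠RSG = 142.6° ✓; |SG| = 18.10 ✗.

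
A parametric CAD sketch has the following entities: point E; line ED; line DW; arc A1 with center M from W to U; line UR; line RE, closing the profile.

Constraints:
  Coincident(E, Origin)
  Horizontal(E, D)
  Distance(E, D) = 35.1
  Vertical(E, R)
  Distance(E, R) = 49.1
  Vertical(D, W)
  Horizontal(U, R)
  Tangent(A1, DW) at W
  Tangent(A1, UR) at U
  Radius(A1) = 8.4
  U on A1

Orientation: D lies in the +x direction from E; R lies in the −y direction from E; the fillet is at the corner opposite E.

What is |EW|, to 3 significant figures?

53.7

E is at the origin; E and D share the same y with |ED| = 35.1 and D on the +x side, so D = (35.1, 0.00). E and R share the same x with |ER| = 49.1 and R on the −y side, so R = (0.00, -49.1). The virtual corner opposite E is at (35.1, -49.1). A1 meets DW tangentially, so MW is at right angles to DW and since A1 is tangent to UR there, MU ⟂ UR, with radius 8.4, so the center M sits 8.4 in from both sides at M = (26.7, -40.7). That places the tangent points at W = (35.1, -40.7) on DW and U = (26.7, -49.1) on UR. Then |EW| = |W − E| = 53.7.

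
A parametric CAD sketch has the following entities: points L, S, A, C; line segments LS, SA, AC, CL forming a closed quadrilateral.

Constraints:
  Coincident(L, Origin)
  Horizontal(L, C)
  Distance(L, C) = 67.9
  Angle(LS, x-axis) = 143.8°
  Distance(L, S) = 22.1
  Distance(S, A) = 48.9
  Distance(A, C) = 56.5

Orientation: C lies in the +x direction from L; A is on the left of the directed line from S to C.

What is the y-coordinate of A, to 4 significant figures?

36.72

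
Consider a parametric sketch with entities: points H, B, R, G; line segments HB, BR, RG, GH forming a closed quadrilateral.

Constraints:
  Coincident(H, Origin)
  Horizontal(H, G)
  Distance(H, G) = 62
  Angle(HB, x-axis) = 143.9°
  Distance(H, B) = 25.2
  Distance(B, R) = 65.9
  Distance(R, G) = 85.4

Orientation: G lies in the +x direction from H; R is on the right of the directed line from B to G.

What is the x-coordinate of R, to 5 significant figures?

-7.4015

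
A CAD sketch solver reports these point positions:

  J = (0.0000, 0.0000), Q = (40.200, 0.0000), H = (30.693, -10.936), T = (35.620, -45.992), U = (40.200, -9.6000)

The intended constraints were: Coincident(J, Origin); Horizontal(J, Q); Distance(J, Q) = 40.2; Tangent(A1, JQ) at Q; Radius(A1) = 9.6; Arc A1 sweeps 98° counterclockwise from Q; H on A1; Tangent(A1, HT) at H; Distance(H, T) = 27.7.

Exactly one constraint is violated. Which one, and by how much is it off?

Distance(H, T) = 27.7 — off by 7.70.

J = (0.00, 0.00) ✓; J.y = 0.00, Q.y = 0.00 ✓; |JQ| = 40.20 ✓; ∠(UQ, QJ) = 90.00° ✓; |UQ| = 9.600 ✓; bearing(U→H) − bearing(U→Q) = 98.00° ✓; |UH| = 9.600 ✓; ∠(UH, HT) = 90.00° ✓; |HT| = 35.40 ✗.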